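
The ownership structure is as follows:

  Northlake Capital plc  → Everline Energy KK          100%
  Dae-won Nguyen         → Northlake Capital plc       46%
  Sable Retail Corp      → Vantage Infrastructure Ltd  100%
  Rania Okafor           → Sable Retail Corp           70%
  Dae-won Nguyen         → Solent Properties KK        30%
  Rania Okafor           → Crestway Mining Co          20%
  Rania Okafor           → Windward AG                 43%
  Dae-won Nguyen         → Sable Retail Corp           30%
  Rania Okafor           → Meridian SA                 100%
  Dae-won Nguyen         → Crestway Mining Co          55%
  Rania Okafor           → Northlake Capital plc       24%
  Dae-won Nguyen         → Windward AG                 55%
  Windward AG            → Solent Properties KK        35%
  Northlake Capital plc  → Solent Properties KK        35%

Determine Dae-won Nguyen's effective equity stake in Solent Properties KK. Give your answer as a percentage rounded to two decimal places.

65.35%

Dae-won reaches Solent along 3 paths.
Via Windward: 55% × 35% = 19.25%.
Via Northlake: 46% × 35% = 16.1%.
Direct stake: 30% = 30%.
Total: 19.25% + 16.1% + 30% = 65.35%.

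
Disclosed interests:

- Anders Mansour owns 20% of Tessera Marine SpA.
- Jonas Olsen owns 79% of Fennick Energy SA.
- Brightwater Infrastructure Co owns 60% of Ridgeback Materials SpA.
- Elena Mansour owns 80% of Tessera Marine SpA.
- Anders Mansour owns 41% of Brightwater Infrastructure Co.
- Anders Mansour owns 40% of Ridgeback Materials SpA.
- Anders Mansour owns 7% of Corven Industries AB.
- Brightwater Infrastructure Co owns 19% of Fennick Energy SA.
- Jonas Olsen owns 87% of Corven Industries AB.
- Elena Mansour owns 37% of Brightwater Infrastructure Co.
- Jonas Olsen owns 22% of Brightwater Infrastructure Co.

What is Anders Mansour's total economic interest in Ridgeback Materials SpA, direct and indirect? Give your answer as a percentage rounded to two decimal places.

Anders reaches Ridgeback along 2 paths.
Direct stake: 40% = 40%.
Via Brightwater: 41% × 60% = 24.6%.
Total: 40% + 24.6% = 64.6%.
Rounded: 64.60%.

64.60%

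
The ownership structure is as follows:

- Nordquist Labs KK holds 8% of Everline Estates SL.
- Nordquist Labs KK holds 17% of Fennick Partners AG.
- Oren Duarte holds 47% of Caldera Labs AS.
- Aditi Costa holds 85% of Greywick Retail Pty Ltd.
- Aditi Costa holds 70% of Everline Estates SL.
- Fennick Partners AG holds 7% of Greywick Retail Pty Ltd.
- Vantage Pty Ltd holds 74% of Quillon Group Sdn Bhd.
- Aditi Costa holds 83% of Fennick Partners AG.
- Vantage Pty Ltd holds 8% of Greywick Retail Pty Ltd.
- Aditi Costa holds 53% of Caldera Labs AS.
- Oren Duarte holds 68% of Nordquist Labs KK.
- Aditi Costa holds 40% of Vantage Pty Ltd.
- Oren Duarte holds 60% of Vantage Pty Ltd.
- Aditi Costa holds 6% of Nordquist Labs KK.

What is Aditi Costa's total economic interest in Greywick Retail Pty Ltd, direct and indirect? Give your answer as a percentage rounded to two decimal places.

Aditi reaches Greywick along 4 paths.
Via Vantage: 40% × 8% = 3.2%.
Via Nordquist → Fennick: 6% × 17% × 7% = 0.0714%.
Via Fennick: 83% × 7% = 5.81%.
Direct stake: 85% = 85%.
Total: 3.2% + 0.0714% + 5.81% + 85% = 94.0814%.
Rounded: 94.08%.

94.08%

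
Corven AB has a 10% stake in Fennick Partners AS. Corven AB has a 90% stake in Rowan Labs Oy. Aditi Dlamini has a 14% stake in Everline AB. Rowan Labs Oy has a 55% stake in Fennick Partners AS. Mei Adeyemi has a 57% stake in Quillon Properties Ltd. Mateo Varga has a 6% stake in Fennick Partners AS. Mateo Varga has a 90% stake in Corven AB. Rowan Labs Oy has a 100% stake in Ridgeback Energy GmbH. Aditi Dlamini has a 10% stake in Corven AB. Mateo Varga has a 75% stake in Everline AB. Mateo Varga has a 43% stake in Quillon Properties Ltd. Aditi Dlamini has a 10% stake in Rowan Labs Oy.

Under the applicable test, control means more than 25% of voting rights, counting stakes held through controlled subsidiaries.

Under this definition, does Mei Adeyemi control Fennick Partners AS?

No

Mei holds 57% of Quillon, so Mei controls Quillon.
Neither Mei nor any entity Mei controls holds any voting interest in Fennick.
So Mei does not control Fennick.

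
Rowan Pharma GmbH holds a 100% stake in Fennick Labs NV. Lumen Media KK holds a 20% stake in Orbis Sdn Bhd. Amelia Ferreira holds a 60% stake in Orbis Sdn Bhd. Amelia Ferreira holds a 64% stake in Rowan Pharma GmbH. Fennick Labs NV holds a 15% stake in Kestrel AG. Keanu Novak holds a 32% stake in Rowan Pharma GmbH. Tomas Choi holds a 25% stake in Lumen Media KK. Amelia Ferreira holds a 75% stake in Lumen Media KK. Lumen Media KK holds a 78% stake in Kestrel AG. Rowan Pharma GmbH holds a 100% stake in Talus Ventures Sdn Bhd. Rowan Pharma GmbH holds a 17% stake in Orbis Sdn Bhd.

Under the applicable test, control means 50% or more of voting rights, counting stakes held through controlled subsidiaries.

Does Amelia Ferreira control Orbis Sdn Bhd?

Yes

Amelia holds 75% of Lumen, so Amelia controls Lumen.
Amelia holds 64% of Rowan, so Amelia controls Rowan.
Lumen and Amelia and Rowan together hold 20% + 60% + 17% = 97% of Orbis, so Amelia controls Orbis.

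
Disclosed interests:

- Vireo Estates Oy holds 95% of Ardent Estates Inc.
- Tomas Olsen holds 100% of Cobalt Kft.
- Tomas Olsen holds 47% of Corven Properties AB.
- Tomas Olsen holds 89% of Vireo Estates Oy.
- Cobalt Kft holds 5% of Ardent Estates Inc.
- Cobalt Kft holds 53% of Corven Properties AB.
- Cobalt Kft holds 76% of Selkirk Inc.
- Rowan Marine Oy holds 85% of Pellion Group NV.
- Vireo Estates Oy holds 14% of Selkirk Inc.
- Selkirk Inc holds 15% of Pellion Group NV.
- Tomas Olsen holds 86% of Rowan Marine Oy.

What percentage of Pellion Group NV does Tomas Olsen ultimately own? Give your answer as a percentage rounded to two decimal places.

86.37%

Tomas reaches Pellion along 3 paths.
Via Rowan: 86% × 85% = 73.1%.
Via Vireo → Selkirk: 89% × 14% × 15% = 1.869%.
Via Cobalt → Selkirk: 100% × 76% × 15% = 11.4%.
Total: 73.1% + 1.869% + 11.4% = 86.369%.
Rounded: 86.37%.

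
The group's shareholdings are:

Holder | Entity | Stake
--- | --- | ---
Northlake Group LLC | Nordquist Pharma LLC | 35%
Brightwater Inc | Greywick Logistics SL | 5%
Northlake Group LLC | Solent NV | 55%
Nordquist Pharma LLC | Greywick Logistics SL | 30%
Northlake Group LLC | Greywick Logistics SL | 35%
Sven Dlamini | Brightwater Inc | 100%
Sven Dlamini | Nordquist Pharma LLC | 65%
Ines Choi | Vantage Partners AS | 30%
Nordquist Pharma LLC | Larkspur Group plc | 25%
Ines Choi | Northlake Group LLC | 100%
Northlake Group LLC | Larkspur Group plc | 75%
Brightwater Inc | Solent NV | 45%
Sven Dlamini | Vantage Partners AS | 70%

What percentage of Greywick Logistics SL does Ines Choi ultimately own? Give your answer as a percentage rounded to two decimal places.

45.50%

Ines reaches Greywick along 2 paths.
Via Northlake: 100% × 35% = 35%.
Via Northlake → Nordquist: 100% × 35% × 30% = 10.5%.
Total: 35% + 10.5% = 45.5%.
Rounded: 45.50%.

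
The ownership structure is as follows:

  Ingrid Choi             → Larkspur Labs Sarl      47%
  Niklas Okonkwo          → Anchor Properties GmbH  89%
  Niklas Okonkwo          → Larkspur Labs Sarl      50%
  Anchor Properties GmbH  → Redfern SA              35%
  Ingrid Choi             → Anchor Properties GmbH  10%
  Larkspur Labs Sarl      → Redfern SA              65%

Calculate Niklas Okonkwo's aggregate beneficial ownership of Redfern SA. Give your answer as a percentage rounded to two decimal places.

Niklas reaches Redfern along 2 paths.
Via Anchor: 89% × 35% = 31.15%.
Via Larkspur: 50% × 65% = 32.5%.
Total: 31.15% + 32.5% = 63.65%.

63.65%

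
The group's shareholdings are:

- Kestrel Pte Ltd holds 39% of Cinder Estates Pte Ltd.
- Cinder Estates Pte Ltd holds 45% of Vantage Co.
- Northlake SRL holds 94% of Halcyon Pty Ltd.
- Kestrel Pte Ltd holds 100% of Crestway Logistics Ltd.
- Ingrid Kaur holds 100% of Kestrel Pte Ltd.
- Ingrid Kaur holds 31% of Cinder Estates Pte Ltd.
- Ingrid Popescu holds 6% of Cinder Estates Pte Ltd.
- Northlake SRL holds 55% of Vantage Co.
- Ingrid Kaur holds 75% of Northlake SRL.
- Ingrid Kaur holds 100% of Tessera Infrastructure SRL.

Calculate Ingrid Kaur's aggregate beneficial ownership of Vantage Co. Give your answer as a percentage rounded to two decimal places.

Ingrid Kaur reaches Vantage along 3 paths.
Via Kestrel → Cinder: 100% × 39% × 45% = 17.55%.
Via Cinder: 31% × 45% = 13.95%.
Via Northlake: 75% × 55% = 41.25%.
Total: 17.55% + 13.95% + 41.25% = 72.75%.

72.75%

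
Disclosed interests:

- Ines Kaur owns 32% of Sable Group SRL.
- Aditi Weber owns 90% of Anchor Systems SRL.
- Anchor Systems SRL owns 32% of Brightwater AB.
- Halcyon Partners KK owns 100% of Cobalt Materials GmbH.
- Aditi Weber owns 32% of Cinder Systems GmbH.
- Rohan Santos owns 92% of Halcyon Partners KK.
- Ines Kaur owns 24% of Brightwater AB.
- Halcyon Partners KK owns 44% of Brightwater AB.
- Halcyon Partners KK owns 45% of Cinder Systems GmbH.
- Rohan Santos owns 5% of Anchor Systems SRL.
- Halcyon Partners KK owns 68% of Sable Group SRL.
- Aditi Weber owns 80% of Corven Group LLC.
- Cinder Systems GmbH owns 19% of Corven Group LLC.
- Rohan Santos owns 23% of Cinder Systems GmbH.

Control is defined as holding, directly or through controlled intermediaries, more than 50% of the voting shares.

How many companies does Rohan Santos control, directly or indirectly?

4

Rohan holds 92% of Halcyon, so Rohan controls Halcyon.
Halcyon holds 68% of Sable, so Rohan controls Sable.
Rohan and Halcyon together hold 23% + 45% = 68% of Cinder, so Rohan controls Cinder.
Halcyon holds 100% of Cobalt, so Rohan controls Cobalt.
No other company's threshold is met.
Rohan controls 4 companies.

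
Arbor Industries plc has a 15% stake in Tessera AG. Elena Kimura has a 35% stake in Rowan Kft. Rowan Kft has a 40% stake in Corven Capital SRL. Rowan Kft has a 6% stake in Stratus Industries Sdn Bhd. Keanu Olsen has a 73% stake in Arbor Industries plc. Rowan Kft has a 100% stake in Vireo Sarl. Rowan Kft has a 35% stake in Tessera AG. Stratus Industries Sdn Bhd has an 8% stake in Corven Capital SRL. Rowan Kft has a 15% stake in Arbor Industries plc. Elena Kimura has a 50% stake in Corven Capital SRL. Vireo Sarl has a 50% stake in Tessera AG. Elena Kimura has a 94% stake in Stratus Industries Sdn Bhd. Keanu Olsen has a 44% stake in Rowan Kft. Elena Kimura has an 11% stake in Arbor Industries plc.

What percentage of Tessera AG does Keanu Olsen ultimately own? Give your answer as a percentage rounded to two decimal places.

49.34%

Keanu reaches Tessera along 4 paths.
Via Rowan: 44% × 35% = 15.4%.
Via Arbor: 73% × 15% = 10.95%.
Via Rowan → Arbor: 44% × 15% × 15% = 0.99%.
Via Rowan → Vireo: 44% × 100% × 50% = 22%.
Total: 15.4% + 10.95% + 0.99% + 22% = 49.34%.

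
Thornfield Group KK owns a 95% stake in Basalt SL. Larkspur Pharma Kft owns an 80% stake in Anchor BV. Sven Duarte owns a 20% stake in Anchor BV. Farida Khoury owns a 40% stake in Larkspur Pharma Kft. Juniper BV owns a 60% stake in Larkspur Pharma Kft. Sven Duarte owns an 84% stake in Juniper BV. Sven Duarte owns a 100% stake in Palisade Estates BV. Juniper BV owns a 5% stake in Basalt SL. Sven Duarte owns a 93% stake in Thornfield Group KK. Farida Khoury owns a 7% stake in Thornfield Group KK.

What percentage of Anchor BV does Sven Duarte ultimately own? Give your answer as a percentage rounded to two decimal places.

Sven reaches Anchor along 2 paths.
Via Juniper → Larkspur: 84% × 60% × 80% = 40.32%.
Direct stake: 20% = 20%.
Total: 40.32% + 20% = 60.32%.

60.32%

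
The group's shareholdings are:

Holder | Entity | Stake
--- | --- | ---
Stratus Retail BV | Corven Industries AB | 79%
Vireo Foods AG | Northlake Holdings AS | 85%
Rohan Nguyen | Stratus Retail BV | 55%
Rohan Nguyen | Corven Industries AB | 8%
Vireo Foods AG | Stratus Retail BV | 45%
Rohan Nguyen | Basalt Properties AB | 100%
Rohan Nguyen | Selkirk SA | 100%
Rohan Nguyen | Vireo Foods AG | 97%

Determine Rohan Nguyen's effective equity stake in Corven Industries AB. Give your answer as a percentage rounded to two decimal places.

85.93%

Rohan reaches Corven along 3 paths.
Via Stratus: 55% × 79% = 43.45%.
Via Vireo → Stratus: 97% × 45% × 79% = 34.4835%.
Direct stake: 8% = 8%.
Total: 43.45% + 34.4835% + 8% = 85.9335%.
Rounded: 85.93%.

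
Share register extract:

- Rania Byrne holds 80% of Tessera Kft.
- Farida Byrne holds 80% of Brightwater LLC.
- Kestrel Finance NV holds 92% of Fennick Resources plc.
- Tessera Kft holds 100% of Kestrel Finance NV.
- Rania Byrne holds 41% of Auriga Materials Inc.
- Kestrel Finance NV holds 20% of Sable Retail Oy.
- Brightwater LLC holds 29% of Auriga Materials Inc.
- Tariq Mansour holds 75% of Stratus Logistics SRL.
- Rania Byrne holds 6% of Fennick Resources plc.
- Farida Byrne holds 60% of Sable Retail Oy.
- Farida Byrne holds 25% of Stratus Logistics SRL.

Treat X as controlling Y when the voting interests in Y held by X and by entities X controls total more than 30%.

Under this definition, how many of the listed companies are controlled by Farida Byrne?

2

Farida holds 80% of Brightwater, so Farida controls Brightwater.
Farida holds 60% of Sable, so Farida controls Sable.
No other company's threshold is met.
Farida controls 2 companies.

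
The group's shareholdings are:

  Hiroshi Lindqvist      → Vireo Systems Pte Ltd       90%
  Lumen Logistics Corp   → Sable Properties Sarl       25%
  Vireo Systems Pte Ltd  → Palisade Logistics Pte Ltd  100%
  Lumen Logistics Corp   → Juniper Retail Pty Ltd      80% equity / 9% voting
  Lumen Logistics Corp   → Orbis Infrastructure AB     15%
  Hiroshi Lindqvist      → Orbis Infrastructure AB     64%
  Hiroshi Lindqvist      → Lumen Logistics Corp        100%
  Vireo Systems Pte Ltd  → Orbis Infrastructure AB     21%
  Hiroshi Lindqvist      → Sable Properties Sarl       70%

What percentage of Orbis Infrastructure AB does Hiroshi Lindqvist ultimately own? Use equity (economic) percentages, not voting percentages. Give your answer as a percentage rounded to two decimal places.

Hiroshi reaches Orbis along 3 paths.
Via Lumen: 100% × 15% = 15%.
Via Vireo: 90% × 21% = 18.9%.
Direct stake: 64% = 64%.
Total: 15% + 18.9% + 64% = 97.9%.
Rounded: 97.90%.

97.90%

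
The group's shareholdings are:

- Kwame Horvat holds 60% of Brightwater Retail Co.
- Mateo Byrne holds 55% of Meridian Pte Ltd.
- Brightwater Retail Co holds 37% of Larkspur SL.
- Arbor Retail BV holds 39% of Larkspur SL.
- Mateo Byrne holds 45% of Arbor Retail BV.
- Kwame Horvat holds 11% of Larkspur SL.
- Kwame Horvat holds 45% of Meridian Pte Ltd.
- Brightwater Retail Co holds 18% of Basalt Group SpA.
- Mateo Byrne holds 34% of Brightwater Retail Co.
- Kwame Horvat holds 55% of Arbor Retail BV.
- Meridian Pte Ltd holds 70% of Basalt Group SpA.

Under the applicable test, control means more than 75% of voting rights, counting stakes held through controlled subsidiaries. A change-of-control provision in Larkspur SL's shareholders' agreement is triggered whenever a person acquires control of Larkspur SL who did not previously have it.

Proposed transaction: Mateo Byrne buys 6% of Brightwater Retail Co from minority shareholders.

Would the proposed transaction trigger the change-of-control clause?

No

The purchase changes only Mateo's holdings, so Mateo is the only person who could newly come to control Larkspur.
Mateo's largest direct stake is 55% in Meridian, which does not meet the threshold, so Mateo controls no company.
Neither Mateo nor any entity Mateo controls holds any voting interest in Larkspur.
So before the transaction, Mateo does not control Larkspur.
After the purchase, Mateo's direct stake in Brightwater rises to 34% + 6% = 40%.
Mateo's side now holds 40% of Brightwater, not > 75%, so Mateo still does not control Brightwater.
After the transaction, neither Mateo nor any entity Mateo controls holds a voting interest in Larkspur, so Mateo still does not control it.
No new person acquires control, so the clause is not triggered.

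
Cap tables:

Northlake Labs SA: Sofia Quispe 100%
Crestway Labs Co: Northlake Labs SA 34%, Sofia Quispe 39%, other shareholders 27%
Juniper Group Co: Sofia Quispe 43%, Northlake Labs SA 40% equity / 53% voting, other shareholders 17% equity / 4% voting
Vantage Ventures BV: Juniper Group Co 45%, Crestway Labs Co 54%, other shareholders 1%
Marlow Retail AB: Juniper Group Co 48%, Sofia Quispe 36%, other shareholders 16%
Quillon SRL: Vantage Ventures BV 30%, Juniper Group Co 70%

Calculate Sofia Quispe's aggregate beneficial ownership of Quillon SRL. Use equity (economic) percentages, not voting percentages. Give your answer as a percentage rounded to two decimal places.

81.13%

Sofia reaches Quillon along 6 paths.
Via Juniper → Vantage: 43% × 45% × 30% = 5.805%.
Via Northlake → Juniper → Vantage: 100% × 40% × 45% × 30% = 5.4%.
Via Northlake → Crestway → Vantage: 100% × 34% × 54% × 30% = 5.508%.
Via Crestway → Vantage: 39% × 54% × 30% = 6.318%.
Via Juniper: 43% × 70% = 30.1%.
Via Northlake → Juniper: 100% × 40% × 70% = 28%.
Total: 5.805% + 5.4% + 5.508% + 6.318% + 30.1% + 28% = 81.131%.
Rounded: 81.13%.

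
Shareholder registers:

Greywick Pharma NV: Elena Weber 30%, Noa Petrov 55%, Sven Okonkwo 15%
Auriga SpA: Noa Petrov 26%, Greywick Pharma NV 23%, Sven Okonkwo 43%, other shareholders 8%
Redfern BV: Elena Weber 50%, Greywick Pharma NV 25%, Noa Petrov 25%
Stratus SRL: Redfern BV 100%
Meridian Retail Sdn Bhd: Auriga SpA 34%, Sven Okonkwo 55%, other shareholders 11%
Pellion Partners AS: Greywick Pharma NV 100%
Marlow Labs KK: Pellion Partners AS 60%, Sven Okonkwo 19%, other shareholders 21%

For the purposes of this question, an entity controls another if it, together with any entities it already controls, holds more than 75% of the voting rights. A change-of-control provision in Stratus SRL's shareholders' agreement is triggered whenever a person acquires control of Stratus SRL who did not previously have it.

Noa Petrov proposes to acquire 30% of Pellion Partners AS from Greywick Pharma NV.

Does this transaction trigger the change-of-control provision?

No

The purchase adds only to Noa's holdings (Greywick's stake shrinks), so Noa is the only person who could newly come to control Stratus.
Noa's largest direct stake is 55% in Greywick, which does not meet the threshold, so Noa controls no company.
Neither Noa nor any entity Noa controls holds any voting interest in Stratus.
So before the transaction, Noa does not control Stratus.
After the purchase, Noa holds 30% of Pellion directly, and Greywick's stake falls to 70%.
Noa's side now holds 30% of Pellion, not > 75%, so Noa still does not control Pellion.
After the transaction, neither Noa nor any entity Noa controls holds a voting interest in Stratus, so Noa still does not control it.
No new person acquires control, so the clause is not triggered.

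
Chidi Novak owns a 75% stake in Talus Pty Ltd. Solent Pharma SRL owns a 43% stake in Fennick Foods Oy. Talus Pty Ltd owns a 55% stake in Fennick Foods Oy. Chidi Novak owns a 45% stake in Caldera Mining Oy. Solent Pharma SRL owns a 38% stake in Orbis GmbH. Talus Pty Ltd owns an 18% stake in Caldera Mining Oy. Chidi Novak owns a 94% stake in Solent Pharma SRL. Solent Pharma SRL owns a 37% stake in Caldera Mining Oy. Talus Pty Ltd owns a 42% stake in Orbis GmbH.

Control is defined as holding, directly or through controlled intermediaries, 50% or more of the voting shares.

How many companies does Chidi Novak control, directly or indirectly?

5

Chidi holds 75% of Talus, so Chidi controls Talus.
Chidi holds 94% of Solent, so Chidi controls Solent.
Solent and Talus together hold 38% + 42% = 80% of Orbis, so Chidi controls Orbis.
Solent and Chidi and Talus together hold 37% + 45% + 18% = 100% of Caldera, so Chidi controls Caldera.
Solent and Talus together hold 43% + 55% = 98% of Fennick, so Chidi controls Fennick.
Chidi controls 5 companies.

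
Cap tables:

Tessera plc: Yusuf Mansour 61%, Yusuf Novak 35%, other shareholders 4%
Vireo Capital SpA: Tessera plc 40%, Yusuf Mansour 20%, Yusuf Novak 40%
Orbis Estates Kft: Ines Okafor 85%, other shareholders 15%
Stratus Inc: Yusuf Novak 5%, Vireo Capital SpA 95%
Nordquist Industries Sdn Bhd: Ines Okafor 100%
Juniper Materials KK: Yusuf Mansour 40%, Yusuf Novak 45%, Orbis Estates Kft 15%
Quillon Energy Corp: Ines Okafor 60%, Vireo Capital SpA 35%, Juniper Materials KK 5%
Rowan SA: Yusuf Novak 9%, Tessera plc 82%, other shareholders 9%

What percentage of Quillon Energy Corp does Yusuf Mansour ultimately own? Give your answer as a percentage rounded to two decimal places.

Yusuf Mansour reaches Quillon along 3 paths.
Via Tessera → Vireo: 61% × 40% × 35% = 8.54%.
Via Vireo: 20% × 35% = 7%.
Via Juniper: 40% × 5% = 2%.
Total: 8.54% + 7% + 2% = 17.54%.

17.54%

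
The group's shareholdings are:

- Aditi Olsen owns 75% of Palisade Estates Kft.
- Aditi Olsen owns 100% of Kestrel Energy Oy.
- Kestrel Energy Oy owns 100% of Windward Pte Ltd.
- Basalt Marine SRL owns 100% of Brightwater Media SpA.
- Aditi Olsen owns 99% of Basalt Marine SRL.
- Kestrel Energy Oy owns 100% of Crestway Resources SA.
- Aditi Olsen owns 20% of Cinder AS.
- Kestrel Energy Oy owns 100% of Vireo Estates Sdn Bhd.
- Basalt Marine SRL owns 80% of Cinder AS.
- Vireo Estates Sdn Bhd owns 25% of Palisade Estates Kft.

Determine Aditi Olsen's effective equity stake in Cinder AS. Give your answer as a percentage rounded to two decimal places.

Aditi reaches Cinder along 2 paths.
Via Basalt: 99% × 80% = 79.2%.
Direct stake: 20% = 20%.
Total: 79.2% + 20% = 99.2%.
Rounded: 99.20%.

99.20%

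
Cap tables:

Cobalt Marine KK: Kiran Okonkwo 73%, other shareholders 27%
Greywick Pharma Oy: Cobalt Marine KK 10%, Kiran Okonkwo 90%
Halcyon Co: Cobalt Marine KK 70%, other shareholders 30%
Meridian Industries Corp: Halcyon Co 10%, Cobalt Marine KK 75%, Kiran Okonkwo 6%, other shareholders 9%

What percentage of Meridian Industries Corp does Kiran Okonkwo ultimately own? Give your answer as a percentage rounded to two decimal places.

65.86%

Kiran reaches Meridian along 3 paths.
Via Cobalt → Halcyon: 73% × 70% × 10% = 5.11%.
Via Cobalt: 73% × 75% = 54.75%.
Direct stake: 6% = 6%.
Total: 5.11% + 54.75% + 6% = 65.86%.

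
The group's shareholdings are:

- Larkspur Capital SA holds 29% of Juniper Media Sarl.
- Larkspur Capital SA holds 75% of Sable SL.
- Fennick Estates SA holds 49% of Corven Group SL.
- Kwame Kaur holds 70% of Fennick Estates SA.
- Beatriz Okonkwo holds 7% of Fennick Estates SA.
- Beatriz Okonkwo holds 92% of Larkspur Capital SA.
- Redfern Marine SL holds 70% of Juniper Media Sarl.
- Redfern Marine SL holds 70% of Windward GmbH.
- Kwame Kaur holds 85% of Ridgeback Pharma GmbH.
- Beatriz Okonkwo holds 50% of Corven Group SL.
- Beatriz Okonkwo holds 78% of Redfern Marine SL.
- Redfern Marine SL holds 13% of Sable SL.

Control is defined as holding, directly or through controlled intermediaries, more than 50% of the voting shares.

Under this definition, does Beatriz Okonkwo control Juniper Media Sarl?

Yes

Beatriz holds 78% of Redfern, so Beatriz controls Redfern.
Beatriz holds 92% of Larkspur, so Beatriz controls Larkspur.
Larkspur and Redfern together hold 29% + 70% = 99% of Juniper, so Beatriz controls Juniper.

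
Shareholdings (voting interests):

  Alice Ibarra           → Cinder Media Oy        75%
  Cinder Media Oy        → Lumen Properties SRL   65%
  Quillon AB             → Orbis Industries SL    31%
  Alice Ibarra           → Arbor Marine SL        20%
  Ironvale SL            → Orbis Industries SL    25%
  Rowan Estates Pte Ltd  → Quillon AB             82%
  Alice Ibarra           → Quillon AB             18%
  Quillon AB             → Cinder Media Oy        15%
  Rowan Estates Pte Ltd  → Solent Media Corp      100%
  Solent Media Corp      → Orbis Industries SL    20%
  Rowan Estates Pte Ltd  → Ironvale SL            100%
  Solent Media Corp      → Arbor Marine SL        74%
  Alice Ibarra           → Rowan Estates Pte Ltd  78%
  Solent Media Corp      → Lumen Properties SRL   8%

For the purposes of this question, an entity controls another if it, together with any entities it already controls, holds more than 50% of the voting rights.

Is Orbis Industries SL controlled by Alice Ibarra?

Alice holds 78% of Rowan, so Alice controls Rowan.
Rowan holds 100% of Ironvale, so Alice controls Ironvale.
Rowan holds 100% of Solent, so Alice controls Solent.
Rowan and Alice together hold 82% + 18% = 100% of Quillon, so Alice controls Quillon.
Quillon and Solent and Ironvale together hold 31% + 20% + 25% = 76% of Orbis, so Alice controls Orbis.

Yes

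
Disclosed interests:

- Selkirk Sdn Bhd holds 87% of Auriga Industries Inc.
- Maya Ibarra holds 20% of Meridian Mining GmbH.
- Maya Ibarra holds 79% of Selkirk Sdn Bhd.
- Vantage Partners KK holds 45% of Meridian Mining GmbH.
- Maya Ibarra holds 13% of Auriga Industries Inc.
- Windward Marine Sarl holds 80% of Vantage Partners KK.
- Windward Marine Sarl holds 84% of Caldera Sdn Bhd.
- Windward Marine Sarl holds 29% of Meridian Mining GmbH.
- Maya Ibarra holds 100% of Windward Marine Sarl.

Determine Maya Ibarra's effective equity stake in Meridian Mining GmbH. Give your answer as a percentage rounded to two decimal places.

85.00%

Maya reaches Meridian along 3 paths.
Via Windward → Vantage: 100% × 80% × 45% = 36%.
Direct stake: 20% = 20%.
Via Windward: 100% × 29% = 29%.
Total: 36% + 20% + 29% = 85%.
Rounded: 85.00%.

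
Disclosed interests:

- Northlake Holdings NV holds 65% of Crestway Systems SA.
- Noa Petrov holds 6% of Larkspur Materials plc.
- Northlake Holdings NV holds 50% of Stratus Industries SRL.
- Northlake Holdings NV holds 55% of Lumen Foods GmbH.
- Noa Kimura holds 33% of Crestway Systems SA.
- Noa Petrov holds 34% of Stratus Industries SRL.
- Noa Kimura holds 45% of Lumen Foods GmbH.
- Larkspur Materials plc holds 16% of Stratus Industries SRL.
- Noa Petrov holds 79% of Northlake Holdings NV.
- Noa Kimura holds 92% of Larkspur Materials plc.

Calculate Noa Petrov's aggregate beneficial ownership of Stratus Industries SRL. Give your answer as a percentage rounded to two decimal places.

Noa Petrov reaches Stratus along 3 paths.
Direct stake: 34% = 34%.
Via Northlake: 79% × 50% = 39.5%.
Via Larkspur: 6% × 16% = 0.96%.
Total: 34% + 39.5% + 0.96% = 74.46%.

74.46%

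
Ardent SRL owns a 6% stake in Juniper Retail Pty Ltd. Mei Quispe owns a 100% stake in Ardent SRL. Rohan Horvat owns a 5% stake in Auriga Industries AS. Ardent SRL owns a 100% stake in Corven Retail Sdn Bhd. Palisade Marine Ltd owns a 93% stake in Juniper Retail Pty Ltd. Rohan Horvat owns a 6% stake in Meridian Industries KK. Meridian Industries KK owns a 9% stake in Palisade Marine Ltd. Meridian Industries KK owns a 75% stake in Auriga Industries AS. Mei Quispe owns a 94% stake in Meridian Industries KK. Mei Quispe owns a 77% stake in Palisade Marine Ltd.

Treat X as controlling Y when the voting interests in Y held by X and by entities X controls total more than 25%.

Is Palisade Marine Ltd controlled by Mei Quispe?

Yes

Mei holds 94% of Meridian, so Mei controls Meridian.
Mei and Meridian together hold 77% + 9% = 86% of Palisade, so Mei controls Palisade.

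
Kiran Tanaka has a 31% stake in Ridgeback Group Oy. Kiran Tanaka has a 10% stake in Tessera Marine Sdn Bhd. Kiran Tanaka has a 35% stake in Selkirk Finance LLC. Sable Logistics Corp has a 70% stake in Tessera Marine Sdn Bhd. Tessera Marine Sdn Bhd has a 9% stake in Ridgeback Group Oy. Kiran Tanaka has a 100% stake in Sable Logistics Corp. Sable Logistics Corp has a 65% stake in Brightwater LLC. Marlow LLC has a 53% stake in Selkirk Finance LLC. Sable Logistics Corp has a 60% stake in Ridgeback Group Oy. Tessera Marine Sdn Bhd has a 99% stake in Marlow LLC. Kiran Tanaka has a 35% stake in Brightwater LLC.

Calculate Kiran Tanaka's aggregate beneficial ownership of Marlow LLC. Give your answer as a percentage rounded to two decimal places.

Kiran reaches Marlow along 2 paths.
Via Sable → Tessera: 100% × 70% × 99% = 69.3%.
Via Tessera: 10% × 99% = 9.9%.
Total: 69.3% + 9.9% = 79.2%.
Rounded: 79.20%.

79.20%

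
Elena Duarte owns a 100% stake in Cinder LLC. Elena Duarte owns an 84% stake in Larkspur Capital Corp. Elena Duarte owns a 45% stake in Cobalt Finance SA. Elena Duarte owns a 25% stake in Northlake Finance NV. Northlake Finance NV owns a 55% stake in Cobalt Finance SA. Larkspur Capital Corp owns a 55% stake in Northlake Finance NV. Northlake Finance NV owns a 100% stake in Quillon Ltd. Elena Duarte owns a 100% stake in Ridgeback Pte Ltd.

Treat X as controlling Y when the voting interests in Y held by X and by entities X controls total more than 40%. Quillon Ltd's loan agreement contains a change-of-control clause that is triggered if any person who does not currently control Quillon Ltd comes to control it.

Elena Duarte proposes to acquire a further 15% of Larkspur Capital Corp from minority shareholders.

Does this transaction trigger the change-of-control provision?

No

The purchase changes only Elena's holdings, so Elena is the only person who could newly come to control Quillon.
Elena holds 84% of Larkspur, so Elena controls Larkspur.
Larkspur and Elena together hold 55% + 25% = 80% of Northlake, so Elena controls Northlake.
Northlake holds 100% of Quillon, so Elena controls Quillon.
So Elena already controls Quillon before the transaction.
After the purchase, Elena's direct stake in Larkspur rises to 84% + 15% = 99%.
Elena controlled Quillon already, so this is not a new person acquiring control; every other person's position is unchanged or reduced.
No new person acquires control, so the clause is not triggered.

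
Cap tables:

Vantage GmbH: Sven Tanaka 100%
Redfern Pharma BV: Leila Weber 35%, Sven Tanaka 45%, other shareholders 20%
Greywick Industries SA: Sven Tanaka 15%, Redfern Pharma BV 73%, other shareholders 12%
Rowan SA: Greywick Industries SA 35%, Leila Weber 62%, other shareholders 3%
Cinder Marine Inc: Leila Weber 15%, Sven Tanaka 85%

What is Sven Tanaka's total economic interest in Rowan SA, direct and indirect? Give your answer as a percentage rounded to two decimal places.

16.75%

Sven reaches Rowan along 2 paths.
Via Greywick: 15% × 35% = 5.25%.
Via Redfern → Greywick: 45% × 73% × 35% = 11.4975%.
Total: 5.25% + 11.4975% = 16.7475%.
Rounded: 16.75%.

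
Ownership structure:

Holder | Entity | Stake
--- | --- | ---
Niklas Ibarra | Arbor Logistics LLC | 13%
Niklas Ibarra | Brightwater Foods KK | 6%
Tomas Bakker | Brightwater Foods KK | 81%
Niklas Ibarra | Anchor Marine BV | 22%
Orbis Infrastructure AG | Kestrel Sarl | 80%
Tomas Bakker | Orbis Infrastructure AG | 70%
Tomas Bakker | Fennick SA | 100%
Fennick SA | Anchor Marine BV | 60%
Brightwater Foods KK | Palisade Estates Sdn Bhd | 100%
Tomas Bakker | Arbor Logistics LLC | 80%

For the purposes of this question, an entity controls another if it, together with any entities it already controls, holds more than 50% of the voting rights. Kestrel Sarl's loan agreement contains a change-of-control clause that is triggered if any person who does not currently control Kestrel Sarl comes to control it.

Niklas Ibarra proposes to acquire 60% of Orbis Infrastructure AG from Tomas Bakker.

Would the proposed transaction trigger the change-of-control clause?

The purchase adds only to Niklas's holdings (Tomas's stake shrinks), so Niklas is the only person who could newly come to control Kestrel.
Niklas's largest direct stake is 22% in Anchor, which does not meet the threshold, so Niklas controls no company.
Neither Niklas nor any entity Niklas controls holds any voting interest in Kestrel.
So before the transaction, Niklas does not control Kestrel.
After the purchase, Niklas holds 60% of Orbis directly, and Tomas's stake falls to 10%.
Niklas holds 60% of Orbis, so Niklas controls Orbis.
Orbis holds 80% of Kestrel, so Niklas controls Kestrel.
Niklas did not control Kestrel before and does after, so the clause is triggered.

Yes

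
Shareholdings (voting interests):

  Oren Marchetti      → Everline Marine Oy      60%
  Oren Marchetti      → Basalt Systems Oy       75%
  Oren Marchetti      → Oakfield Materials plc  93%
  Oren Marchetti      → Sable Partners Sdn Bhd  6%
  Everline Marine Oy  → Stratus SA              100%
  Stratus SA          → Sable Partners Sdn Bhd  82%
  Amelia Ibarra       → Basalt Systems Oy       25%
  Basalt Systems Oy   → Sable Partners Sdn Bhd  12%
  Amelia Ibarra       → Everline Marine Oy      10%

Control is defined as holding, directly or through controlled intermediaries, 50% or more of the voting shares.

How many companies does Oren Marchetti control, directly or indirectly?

Oren holds 60% of Everline, so Oren controls Everline.
Oren holds 75% of Basalt, so Oren controls Basalt.
Oren holds 93% of Oakfield, so Oren controls Oakfield.
Everline holds 100% of Stratus, so Oren controls Stratus.
Basalt and Oren and Stratus together hold 12% + 6% + 82% = 100% of Sable, so Oren controls Sable.
Oren controls 5 companies.

5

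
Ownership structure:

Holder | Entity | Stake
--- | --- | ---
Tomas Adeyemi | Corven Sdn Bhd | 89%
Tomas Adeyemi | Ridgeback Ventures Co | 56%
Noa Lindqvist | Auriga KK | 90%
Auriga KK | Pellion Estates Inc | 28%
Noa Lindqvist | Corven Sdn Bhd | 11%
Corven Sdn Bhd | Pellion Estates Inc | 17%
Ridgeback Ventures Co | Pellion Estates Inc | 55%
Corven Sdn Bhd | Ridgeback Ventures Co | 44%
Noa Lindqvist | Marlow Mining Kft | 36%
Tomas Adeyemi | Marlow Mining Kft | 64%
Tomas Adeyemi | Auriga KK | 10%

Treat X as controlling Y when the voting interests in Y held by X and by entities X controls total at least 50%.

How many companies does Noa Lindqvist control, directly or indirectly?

Noa holds 90% of Auriga, so Noa controls Auriga.
No other company's threshold is met.
Noa controls 1 company.

1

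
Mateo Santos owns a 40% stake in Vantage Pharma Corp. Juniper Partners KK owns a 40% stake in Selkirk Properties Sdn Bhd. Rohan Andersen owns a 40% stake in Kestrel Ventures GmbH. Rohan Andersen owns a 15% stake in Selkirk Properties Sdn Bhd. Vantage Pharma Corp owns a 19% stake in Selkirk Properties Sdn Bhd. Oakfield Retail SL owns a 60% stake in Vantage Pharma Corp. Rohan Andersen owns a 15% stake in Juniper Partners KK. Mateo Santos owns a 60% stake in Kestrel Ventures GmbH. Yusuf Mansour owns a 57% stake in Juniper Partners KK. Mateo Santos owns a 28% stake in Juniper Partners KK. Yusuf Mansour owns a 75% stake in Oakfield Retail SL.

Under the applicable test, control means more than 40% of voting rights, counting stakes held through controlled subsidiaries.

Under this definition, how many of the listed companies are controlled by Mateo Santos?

Mateo holds 60% of Kestrel, so Mateo controls Kestrel.
No other company's threshold is met.
Mateo controls 1 company.

1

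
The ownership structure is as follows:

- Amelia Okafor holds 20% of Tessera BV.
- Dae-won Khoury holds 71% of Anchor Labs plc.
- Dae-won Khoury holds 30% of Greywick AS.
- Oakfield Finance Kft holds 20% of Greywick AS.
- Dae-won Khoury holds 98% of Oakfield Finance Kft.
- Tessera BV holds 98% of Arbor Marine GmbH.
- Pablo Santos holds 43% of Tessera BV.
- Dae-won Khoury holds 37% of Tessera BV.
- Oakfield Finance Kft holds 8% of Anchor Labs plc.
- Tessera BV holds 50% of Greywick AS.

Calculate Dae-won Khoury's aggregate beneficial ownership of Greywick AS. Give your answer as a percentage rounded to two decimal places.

68.10%

Dae-won reaches Greywick along 3 paths.
Via Oakfield: 98% × 20% = 19.6%.
Via Tessera: 37% × 50% = 18.5%.
Direct stake: 30% = 30%.
Total: 19.6% + 18.5% + 30% = 68.1%.
Rounded: 68.10%.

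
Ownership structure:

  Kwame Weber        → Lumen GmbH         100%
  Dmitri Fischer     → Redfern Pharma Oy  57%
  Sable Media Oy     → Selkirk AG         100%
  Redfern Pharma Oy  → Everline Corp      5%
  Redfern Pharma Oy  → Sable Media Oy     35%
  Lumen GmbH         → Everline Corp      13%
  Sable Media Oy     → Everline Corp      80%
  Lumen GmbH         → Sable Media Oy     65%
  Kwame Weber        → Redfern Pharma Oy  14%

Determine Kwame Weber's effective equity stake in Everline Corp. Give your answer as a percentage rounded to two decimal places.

69.62%

Kwame reaches Everline along 4 paths.
Via Lumen → Sable: 100% × 65% × 80% = 52%.
Via Redfern → Sable: 14% × 35% × 80% = 3.92%.
Via Redfern: 14% × 5% = 0.7%.
Via Lumen: 100% × 13% = 13%.
Total: 52% + 3.92% + 0.7% + 13% = 69.62%.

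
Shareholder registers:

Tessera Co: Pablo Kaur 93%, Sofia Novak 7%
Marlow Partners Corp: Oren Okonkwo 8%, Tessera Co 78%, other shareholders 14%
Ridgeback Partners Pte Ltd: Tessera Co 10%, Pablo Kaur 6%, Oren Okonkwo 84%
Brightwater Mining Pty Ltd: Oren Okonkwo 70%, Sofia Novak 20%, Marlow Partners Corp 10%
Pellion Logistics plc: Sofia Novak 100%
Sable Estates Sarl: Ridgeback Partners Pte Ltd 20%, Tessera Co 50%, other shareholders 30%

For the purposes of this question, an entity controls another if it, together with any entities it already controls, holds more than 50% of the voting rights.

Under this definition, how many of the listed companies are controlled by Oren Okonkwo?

2

Oren holds 84% of Ridgeback, so Oren controls Ridgeback.
Oren holds 70% of Brightwater, so Oren controls Brightwater.
No other company's threshold is met.
Oren controls 2 companies.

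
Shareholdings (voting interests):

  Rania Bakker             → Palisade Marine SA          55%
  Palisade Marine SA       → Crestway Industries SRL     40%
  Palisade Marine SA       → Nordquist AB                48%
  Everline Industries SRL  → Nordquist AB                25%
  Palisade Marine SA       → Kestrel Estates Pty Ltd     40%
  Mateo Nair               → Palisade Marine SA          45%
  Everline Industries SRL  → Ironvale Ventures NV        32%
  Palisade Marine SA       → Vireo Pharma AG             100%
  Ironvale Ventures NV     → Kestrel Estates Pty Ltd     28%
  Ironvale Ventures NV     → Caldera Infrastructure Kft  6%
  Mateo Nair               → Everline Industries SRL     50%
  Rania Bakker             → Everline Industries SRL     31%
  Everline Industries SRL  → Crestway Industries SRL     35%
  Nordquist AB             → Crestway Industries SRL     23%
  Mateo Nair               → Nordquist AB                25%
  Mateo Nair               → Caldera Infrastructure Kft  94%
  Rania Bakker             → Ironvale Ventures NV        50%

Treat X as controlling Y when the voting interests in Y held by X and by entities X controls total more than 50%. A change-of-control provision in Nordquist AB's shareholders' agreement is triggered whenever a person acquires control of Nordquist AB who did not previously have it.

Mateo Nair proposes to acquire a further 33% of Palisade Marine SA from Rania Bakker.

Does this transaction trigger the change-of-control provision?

Yes

The purchase adds only to Mateo's holdings (Rania's stake shrinks), so Mateo is the only person who could newly come to control Nordquist.
Mateo holds 94% of Caldera, so Mateo controls Caldera.
In Nordquist, Mateo's side holds only 25%, not > 50%.
So before the transaction, Mateo does not control Nordquist.
After the purchase, Mateo's direct stake in Palisade rises to 45% + 33% = 78%, and Rania's stake falls to 22%.
Mateo holds 78% of Palisade, so Mateo controls Palisade.
Mateo and Palisade together hold 25% + 48% = 73% of Nordquist, so Mateo controls Nordquist.
Mateo did not control Nordquist before and does after, so the clause is triggered.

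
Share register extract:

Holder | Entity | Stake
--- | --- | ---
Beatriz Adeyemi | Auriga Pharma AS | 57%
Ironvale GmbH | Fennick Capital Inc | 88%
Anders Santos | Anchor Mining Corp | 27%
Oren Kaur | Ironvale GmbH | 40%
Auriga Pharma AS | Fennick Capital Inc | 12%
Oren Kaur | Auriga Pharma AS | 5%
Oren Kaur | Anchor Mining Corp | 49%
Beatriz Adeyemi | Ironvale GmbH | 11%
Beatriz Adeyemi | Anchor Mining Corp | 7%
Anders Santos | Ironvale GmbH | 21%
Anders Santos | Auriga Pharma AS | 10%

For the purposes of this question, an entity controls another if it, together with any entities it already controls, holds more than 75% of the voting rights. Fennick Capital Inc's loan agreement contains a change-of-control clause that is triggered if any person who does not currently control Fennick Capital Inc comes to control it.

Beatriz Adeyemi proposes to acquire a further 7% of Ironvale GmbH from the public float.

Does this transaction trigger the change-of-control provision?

The purchase changes only Beatriz's holdings, so Beatriz is the only person who could newly come to control Fennick.
Beatriz's largest direct stake is 57% in Auriga, which does not meet the threshold, so Beatriz controls no company.
Neither Beatriz nor any entity Beatriz controls holds any voting interest in Fennick.
So before the transaction, Beatriz does not control Fennick.
After the purchase, Beatriz's direct stake in Ironvale rises to 11% + 7% = 18%.
Beatriz's side now holds 18% of Ironvale, not > 75%, so Beatriz still does not control Ironvale.
After the transaction, neither Beatriz nor any entity Beatriz controls holds a voting interest in Fennick, so Beatriz still does not control it.
No new person acquires control, so the clause is not triggered.

No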